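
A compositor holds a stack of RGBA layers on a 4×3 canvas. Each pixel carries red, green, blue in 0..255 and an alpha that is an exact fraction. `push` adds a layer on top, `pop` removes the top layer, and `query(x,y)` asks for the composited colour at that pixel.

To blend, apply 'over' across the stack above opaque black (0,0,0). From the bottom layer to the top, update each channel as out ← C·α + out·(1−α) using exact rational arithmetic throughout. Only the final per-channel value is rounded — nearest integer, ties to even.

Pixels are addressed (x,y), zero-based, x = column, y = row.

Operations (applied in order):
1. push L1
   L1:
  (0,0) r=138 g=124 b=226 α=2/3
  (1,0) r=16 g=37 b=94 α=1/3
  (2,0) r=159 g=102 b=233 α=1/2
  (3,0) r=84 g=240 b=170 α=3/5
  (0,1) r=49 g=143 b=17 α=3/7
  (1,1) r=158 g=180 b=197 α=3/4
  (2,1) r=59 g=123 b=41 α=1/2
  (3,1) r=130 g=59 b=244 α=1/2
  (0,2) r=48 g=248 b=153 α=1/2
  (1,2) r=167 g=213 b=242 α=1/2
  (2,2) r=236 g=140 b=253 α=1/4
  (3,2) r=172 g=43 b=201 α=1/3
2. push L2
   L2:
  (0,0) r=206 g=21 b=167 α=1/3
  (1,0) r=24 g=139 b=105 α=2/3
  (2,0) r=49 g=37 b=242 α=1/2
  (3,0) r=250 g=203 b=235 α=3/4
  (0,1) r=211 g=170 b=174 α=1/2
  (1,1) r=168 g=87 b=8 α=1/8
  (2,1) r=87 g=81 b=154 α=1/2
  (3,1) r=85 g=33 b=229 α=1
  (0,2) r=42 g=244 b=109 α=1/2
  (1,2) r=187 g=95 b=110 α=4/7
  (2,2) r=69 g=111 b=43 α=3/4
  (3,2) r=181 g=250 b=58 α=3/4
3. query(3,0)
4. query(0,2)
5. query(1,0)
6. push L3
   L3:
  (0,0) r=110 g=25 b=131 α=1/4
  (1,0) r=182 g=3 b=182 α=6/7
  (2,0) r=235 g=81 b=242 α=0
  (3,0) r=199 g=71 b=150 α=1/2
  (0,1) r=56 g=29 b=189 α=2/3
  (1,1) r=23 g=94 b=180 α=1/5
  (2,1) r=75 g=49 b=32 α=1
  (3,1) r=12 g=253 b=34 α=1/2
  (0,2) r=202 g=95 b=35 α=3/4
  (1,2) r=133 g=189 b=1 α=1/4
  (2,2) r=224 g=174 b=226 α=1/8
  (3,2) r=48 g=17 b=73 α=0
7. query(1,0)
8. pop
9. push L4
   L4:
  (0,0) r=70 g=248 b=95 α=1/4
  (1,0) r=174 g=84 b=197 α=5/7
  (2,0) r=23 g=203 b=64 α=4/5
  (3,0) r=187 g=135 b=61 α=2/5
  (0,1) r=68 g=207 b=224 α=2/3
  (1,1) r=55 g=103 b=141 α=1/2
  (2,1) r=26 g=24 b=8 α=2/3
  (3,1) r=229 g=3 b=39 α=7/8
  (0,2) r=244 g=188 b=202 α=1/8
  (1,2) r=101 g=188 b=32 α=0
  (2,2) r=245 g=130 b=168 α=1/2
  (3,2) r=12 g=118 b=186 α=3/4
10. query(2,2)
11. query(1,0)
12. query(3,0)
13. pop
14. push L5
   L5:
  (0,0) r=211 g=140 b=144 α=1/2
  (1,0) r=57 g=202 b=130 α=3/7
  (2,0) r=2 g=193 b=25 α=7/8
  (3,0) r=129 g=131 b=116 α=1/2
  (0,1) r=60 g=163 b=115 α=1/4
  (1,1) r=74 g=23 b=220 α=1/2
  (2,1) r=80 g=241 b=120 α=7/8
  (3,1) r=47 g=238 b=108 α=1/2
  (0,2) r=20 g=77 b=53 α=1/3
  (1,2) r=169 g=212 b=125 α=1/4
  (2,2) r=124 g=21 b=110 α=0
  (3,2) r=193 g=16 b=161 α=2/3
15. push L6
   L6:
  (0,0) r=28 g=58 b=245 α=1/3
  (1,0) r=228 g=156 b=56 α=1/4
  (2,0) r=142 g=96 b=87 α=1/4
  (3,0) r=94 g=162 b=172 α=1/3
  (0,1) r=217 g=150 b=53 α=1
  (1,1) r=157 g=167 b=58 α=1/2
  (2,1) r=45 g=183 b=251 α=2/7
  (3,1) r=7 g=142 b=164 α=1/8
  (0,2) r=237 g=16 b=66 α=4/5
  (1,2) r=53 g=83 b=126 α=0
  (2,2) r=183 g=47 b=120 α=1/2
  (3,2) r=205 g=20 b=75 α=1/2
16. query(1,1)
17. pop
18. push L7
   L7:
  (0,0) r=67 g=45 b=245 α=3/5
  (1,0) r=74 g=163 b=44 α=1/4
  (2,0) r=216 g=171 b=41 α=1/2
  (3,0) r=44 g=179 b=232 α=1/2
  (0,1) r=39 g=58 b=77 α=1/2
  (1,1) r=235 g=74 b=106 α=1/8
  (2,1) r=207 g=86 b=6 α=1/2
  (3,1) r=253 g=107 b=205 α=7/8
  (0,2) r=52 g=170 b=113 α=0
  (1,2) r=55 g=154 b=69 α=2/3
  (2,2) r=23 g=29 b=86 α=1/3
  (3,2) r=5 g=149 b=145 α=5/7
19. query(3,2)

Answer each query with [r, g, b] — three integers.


at x=3,y=0 over L1,L2:
after L1 α=3/5: [252/5, 144, 102]
after L2 α=3/4: [2001/10, 753/4, 807/4]
rounded: [200, 188, 202]

at x=0,y=2 over L1,L2:
+L1 (α=1/2) → [24, 124, 153/2]
+L2 (α=1/2) → [33, 184, 371/4]
= [33, 184, 93]

(1,0) stack=L1,L2; from [0,0,0]:
L1 α=1/3: [16/3, 37/3, 94/3]
L2 α=2/3: [160/9, 871/9, 724/9]
rounded: [18, 97, 80]

(1,0) stack=L1,L2,L3; from [0,0,0]:
L1 α=1/3: [16/3, 37/3, 94/3]
L2 α=2/3: [160/9, 871/9, 724/9]
L3 α=6/7: [9988/63, 1033/63, 10552/63]
= [159, 16, 167]

query (2,2) [L1,L2,L4] — begin 0,0,0
after L1 α=1/4: [59, 35, 253/4]
after L2 α=3/4: [133/2, 92, 769/16]
after L4 α=1/2: [623/4, 111, 3457/32]
rounded: [156, 111, 108]

query (1,0) [L1,L2,L4] — begin 0,0,0
L1 α=1/3: [16/3, 37/3, 94/3]
L2 α=2/3: [160/9, 871/9, 724/9]
L4 α=5/7: [8150/63, 5522/63, 10313/63]
rounded: [129, 88, 164]

query (3,0) [L1,L2,L4] — begin 0,0,0
L1 α=3/5: [252/5, 144, 102]
L2 α=3/4: [2001/10, 753/4, 807/4]
L4 α=2/5: [9743/50, 3339/20, 2909/20]
→ [195, 167, 145]

query (1,1) [L1,L2,L5,L6] — begin 0,0,0
after L1 α=3/4: [237/2, 135, 591/4]
after L2 α=1/8: [1995/16, 129, 4169/32]
after L5 α=1/2: [3179/32, 76, 11209/64]
after L6 α=1/2: [8203/64, 243/2, 14921/128]
→ [128, 122, 117]

at x=3,y=2 over L1,L2,L5,L7:
after L1 α=1/3: [172/3, 43/3, 67]
after L2 α=3/4: [1801/12, 2293/12, 241/4]
after L5 α=2/3: [6433/36, 2677/36, 1529/12]
after L7 α=5/7: [6883/126, 16087/126, 5879/42]
→ [55, 128, 140]


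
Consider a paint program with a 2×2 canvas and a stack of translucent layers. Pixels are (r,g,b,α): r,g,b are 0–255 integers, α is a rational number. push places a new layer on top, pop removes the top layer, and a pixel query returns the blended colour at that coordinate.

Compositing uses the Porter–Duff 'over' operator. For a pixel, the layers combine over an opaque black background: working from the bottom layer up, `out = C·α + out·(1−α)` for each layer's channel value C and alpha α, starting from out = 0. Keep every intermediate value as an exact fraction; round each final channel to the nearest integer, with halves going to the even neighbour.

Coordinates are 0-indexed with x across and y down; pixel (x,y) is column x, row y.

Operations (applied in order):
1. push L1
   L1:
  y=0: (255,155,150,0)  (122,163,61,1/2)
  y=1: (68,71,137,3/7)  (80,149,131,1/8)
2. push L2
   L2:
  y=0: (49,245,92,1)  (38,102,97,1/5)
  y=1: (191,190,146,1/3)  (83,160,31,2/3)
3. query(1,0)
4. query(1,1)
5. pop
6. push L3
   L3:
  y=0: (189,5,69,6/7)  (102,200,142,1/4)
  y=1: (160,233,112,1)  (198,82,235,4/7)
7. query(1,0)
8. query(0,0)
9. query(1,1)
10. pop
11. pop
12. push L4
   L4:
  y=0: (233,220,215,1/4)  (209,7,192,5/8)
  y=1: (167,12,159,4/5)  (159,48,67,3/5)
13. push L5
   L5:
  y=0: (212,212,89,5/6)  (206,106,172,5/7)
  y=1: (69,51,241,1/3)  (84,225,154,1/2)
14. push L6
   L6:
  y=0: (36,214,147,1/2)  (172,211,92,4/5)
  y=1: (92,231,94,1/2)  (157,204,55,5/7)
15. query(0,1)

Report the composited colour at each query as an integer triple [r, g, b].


query (1,0) [L1,L2] — begin 0,0,0
after L1 α=1/2: [61, 163/2, 61/2]
after L2 α=1/5: [282/5, 428/5, 219/5]
= [56, 86, 44]

query (1,1) [L1,L2] — begin 0,0,0
after L1 α=1/8: [10, 149/8, 131/8]
after L2 α=2/3: [176/3, 903/8, 209/8]
= [59, 113, 26]

(1,0) stack=L1,L3; from [0,0,0]:
after L1 α=1/2: [61, 163/2, 61/2]
after L3 α=1/4: [285/4, 889/8, 467/8]
rounded: [71, 111, 58]

at x=0,y=0 over L1,L3:
+L1 (α=0) → [0, 0, 0]
+L3 (α=6/7) → [162, 30/7, 414/7]
→ [162, 4, 59]

at x=1,y=1 over L1,L3:
+L1 (α=1/8) → [10, 149/8, 131/8]
+L3 (α=4/7) → [822/7, 3071/56, 7913/56]
= [117, 55, 141]

(0,1) stack=L4,L5,L6; from [0,0,0]:
L4 α=4/5: [668/5, 48/5, 636/5]
L5 α=1/3: [1681/15, 117/5, 2477/15]
L6 α=1/2: [3061/30, 636/5, 3887/30]
= [102, 127, 130]


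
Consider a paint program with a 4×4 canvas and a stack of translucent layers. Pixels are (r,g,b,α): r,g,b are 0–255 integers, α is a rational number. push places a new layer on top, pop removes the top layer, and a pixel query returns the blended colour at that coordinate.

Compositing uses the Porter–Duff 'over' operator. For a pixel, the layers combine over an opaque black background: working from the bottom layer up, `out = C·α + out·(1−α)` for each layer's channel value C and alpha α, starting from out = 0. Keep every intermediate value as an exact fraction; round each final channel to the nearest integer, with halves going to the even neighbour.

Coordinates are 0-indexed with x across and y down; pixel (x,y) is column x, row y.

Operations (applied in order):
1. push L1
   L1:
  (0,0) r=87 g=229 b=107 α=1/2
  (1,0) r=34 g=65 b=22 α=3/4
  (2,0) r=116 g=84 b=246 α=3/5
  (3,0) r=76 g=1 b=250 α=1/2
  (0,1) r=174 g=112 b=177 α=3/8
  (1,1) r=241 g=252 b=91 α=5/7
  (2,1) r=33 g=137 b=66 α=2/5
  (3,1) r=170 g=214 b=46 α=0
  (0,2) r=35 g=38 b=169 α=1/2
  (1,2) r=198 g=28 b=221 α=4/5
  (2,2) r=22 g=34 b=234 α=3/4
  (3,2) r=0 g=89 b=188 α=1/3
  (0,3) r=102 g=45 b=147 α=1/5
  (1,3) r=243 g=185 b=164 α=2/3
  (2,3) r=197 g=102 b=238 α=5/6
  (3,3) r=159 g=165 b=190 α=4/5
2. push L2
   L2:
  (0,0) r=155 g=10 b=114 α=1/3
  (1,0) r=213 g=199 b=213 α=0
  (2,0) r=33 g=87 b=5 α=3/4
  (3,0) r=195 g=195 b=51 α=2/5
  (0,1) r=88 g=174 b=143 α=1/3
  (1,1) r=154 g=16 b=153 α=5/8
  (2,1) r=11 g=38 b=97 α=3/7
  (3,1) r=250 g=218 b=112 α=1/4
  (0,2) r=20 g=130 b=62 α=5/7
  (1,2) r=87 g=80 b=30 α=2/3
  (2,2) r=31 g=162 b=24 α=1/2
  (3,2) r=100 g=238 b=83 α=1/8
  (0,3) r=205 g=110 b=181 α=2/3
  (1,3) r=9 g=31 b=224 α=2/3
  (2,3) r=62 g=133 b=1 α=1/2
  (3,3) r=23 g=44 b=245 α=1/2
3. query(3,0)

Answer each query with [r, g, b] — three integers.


at x=3,y=0 over L1,L2:
+L1 (α=1/2) → [38, 1/2, 125]
+L2 (α=2/5) → [504/5, 783/10, 477/5]
rounded: [101, 78, 95]


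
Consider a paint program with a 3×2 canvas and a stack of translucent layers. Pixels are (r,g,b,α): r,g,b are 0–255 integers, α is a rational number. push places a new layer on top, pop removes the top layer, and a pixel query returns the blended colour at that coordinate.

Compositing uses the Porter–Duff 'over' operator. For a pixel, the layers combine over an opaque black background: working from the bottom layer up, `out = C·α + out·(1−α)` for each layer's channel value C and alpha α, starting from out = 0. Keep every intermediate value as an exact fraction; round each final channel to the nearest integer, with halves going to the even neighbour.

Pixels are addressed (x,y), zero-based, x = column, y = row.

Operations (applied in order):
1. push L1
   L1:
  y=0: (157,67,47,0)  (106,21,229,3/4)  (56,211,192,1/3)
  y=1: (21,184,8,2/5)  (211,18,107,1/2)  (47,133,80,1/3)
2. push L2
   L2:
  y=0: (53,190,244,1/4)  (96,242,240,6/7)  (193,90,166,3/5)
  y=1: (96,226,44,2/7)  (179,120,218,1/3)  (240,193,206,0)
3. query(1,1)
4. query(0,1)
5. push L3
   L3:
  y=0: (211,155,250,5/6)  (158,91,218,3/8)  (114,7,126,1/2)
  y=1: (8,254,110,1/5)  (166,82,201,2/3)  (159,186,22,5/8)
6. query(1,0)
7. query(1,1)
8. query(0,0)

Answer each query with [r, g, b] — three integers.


query (1,1) [L1,L2] — begin 0,0,0
+L1 (α=1/2) → [211/2, 9, 107/2]
+L2 (α=1/3) → [130, 46, 325/3]
→ [130, 46, 108]

at x=0,y=1 over L1,L2:
+L1 (α=2/5) → [42/5, 368/5, 16/5]
+L2 (α=2/7) → [234/7, 820/7, 104/7]
→ [33, 117, 15]

query (1,0) [L1,L2,L3] — begin 0,0,0
L1 α=3/4: [159/2, 63/4, 687/4]
L2 α=6/7: [1311/14, 5871/28, 921/4]
L3 α=3/8: [13191/112, 36999/224, 7221/32]
rounded: [118, 165, 226]

query (1,1) [L1,L2,L3] — begin 0,0,0
+L1 (α=1/2) → [211/2, 9, 107/2]
+L2 (α=1/3) → [130, 46, 325/3]
+L3 (α=2/3) → [154, 70, 1531/9]
rounded: [154, 70, 170]

(0,0) stack=L1,L2,L3; from [0,0,0]:
after L1 α=0: [0, 0, 0]
after L2 α=1/4: [53/4, 95/2, 61]
after L3 α=5/6: [4273/24, 1645/12, 437/2]
rounded: [178, 137, 218]


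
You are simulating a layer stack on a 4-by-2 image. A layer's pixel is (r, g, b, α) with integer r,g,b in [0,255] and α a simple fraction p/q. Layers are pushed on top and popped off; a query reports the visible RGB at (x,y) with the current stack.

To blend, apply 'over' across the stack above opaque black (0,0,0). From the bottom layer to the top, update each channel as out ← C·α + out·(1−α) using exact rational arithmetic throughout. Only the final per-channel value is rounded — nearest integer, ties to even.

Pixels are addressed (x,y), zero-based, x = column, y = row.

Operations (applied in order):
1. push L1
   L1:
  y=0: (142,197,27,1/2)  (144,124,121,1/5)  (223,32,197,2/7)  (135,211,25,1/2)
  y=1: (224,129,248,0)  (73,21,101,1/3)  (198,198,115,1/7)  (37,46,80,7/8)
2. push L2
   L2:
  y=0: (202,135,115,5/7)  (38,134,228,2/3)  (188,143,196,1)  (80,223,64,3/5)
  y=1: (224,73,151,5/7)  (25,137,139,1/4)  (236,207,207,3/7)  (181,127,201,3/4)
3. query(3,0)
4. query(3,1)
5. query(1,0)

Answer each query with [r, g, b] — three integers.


query (3,0) [L1,L2] — begin 0,0,0
after L1 α=1/2: [135/2, 211/2, 25/2]
after L2 α=3/5: [75, 176, 217/5]
→ [75, 176, 43]

query (3,1) [L1,L2] — begin 0,0,0
L1 α=7/8: [259/8, 161/4, 70]
L2 α=3/4: [4603/32, 1685/16, 673/4]
rounded: [144, 105, 168]

(1,0) stack=L1,L2; from [0,0,0]:
L1 α=1/5: [144/5, 124/5, 121/5]
L2 α=2/3: [524/15, 488/5, 2401/15]
→ [35, 98, 160]


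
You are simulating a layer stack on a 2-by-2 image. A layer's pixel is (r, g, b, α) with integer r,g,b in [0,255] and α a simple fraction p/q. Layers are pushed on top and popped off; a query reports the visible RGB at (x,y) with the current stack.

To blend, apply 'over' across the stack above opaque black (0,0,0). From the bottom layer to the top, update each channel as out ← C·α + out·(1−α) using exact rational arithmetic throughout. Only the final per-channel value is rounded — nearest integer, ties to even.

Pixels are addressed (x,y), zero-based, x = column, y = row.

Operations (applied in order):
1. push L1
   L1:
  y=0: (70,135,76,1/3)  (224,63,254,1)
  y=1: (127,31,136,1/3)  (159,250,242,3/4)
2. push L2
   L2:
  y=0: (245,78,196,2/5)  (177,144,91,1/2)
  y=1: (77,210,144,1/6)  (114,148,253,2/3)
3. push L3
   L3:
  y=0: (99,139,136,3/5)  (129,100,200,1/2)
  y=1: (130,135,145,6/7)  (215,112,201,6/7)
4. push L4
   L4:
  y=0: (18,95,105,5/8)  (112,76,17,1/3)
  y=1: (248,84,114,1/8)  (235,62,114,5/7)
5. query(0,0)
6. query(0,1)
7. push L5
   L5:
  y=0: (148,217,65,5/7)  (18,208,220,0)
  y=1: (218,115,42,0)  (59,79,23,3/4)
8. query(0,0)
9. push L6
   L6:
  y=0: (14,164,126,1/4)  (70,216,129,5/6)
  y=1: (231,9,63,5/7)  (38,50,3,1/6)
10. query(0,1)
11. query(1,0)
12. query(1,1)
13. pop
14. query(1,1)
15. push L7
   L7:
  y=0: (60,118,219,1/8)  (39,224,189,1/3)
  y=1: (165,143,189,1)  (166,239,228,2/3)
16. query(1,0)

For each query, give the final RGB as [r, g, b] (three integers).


(0,0) stack=L1,L2,L3,L4; from [0,0,0]:
L1 α=1/3: [70/3, 45, 76/3]
L2 α=2/5: [112, 291/5, 468/5]
L3 α=3/5: [521/5, 2667/25, 2976/25]
L4 α=5/8: [2013/40, 4969/50, 22053/200]
→ [50, 99, 110]

(0,1) stack=L1,L2,L3,L4; from [0,0,0]:
after L1 α=1/3: [127/3, 31/3, 136/3]
after L2 α=1/6: [433/9, 785/18, 556/9]
after L3 α=6/7: [7453/63, 2195/18, 1198/9]
after L4 α=1/8: [9685/72, 16877/144, 2353/18]
= [135, 117, 131]

query (0,0) [L1,L2,L3,L4,L5] — begin 0,0,0
+L1 (α=1/3) → [70/3, 45, 76/3]
+L2 (α=2/5) → [112, 291/5, 468/5]
+L3 (α=3/5) → [521/5, 2667/25, 2976/25]
+L4 (α=5/8) → [2013/40, 4969/50, 22053/200]
+L5 (α=5/7) → [16813/140, 32094/175, 54553/700]
= [120, 183, 78]

query (0,1) [L1,L2,L3,L4,L5,L6] — begin 0,0,0
L1 α=1/3: [127/3, 31/3, 136/3]
L2 α=1/6: [433/9, 785/18, 556/9]
L3 α=6/7: [7453/63, 2195/18, 1198/9]
L4 α=1/8: [9685/72, 16877/144, 2353/18]
L5 α=0: [9685/72, 16877/144, 2353/18]
L6 α=5/7: [51265/252, 20117/504, 5188/63]
= [203, 40, 82]

query (1,0) [L1,L2,L3,L4,L5,L6] — begin 0,0,0
+L1 (α=1) → [224, 63, 254]
+L2 (α=1/2) → [401/2, 207/2, 345/2]
+L3 (α=1/2) → [659/4, 407/4, 745/4]
+L4 (α=1/3) → [883/6, 559/6, 779/6]
+L5 (α=0) → [883/6, 559/6, 779/6]
+L6 (α=5/6) → [2983/36, 7039/36, 4649/36]
→ [83, 196, 129]

at x=1,y=1 over L1,L2,L3,L4,L5,L6:
after L1 α=3/4: [477/4, 375/2, 363/2]
after L2 α=2/3: [463/4, 967/6, 1375/6]
after L3 α=6/7: [5623/28, 4999/42, 8611/42]
after L4 α=5/7: [22073/98, 11509/147, 20581/147]
after L5 α=3/4: [39419/392, 11587/147, 7681/147]
after L6 α=1/6: [211991/2352, 65285/882, 19423/441]
= [90, 74, 44]

(1,1) stack=L1,L2,L3,L4,L5; from [0,0,0]:
after L1 α=3/4: [477/4, 375/2, 363/2]
after L2 α=2/3: [463/4, 967/6, 1375/6]
after L3 α=6/7: [5623/28, 4999/42, 8611/42]
after L4 α=5/7: [22073/98, 11509/147, 20581/147]
after L5 α=3/4: [39419/392, 11587/147, 7681/147]
= [101, 79, 52]

(1,0) stack=L1,L2,L3,L4,L5,L7; from [0,0,0]:
L1 α=1: [224, 63, 254]
L2 α=1/2: [401/2, 207/2, 345/2]
L3 α=1/2: [659/4, 407/4, 745/4]
L4 α=1/3: [883/6, 559/6, 779/6]
L5 α=0: [883/6, 559/6, 779/6]
L7 α=1/3: [1000/9, 1231/9, 1346/9]
= [111, 137, 150]


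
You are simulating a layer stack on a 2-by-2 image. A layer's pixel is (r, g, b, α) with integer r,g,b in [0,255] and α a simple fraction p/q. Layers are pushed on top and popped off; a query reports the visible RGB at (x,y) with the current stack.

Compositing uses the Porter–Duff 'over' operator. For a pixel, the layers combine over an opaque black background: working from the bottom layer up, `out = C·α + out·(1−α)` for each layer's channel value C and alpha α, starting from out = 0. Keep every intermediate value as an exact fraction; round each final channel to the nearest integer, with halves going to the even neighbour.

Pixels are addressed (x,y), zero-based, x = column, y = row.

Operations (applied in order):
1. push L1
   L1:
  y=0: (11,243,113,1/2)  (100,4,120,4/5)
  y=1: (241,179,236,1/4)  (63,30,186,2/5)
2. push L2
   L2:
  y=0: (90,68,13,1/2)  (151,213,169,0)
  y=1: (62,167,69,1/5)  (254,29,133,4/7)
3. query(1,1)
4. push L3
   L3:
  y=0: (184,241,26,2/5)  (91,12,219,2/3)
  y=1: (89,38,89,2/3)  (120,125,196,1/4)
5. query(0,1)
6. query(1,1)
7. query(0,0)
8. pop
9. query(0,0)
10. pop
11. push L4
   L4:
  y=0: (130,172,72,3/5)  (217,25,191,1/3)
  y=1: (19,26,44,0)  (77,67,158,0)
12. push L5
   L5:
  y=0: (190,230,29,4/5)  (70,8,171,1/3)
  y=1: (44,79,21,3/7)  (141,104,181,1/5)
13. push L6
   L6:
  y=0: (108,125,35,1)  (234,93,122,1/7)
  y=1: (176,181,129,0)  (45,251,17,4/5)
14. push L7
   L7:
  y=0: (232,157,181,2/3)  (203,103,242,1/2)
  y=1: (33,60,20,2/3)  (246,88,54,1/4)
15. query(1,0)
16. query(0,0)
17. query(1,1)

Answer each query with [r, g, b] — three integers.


query (1,1) [L1,L2] — begin 0,0,0
L1 α=2/5: [126/5, 12, 372/5]
L2 α=4/7: [5458/35, 152/7, 3776/35]
→ [156, 22, 108]

query (0,1) [L1,L2,L3] — begin 0,0,0
after L1 α=1/4: [241/4, 179/4, 59]
after L2 α=1/5: [303/5, 346/5, 61]
after L3 α=2/3: [1193/15, 242/5, 239/3]
→ [80, 48, 80]

(1,1) stack=L1,L2,L3; from [0,0,0]:
after L1 α=2/5: [126/5, 12, 372/5]
after L2 α=4/7: [5458/35, 152/7, 3776/35]
after L3 α=1/4: [10287/70, 1331/28, 4547/35]
→ [147, 48, 130]

at x=0,y=0 over L1,L2,L3:
L1 α=1/2: [11/2, 243/2, 113/2]
L2 α=1/2: [191/4, 379/4, 139/4]
L3 α=2/5: [409/4, 613/4, 125/4]
→ [102, 153, 31]

at x=0,y=0 over L1,L2:
after L1 α=1/2: [11/2, 243/2, 113/2]
after L2 α=1/2: [191/4, 379/4, 139/4]
→ [48, 95, 35]

(1,0) stack=L1,L4,L5,L6,L7; from [0,0,0]:
L1 α=4/5: [80, 16/5, 96]
L4 α=1/3: [377/3, 157/15, 383/3]
L5 α=1/3: [964/9, 434/45, 1279/9]
L6 α=1/7: [2630/21, 2263/105, 2924/21]
L7 α=1/2: [6893/42, 6539/105, 4003/21]
→ [164, 62, 191]

(0,0) stack=L1,L4,L5,L6,L7; from [0,0,0]:
after L1 α=1/2: [11/2, 243/2, 113/2]
after L4 α=3/5: [401/5, 759/5, 329/5]
after L5 α=4/5: [4201/25, 5359/25, 909/25]
after L6 α=1: [108, 125, 35]
after L7 α=2/3: [572/3, 439/3, 397/3]
= [191, 146, 132]

(1,1) stack=L1,L4,L5,L6,L7; from [0,0,0]:
L1 α=2/5: [126/5, 12, 372/5]
L4 α=0: [126/5, 12, 372/5]
L5 α=1/5: [1209/25, 152/5, 2393/25]
L6 α=4/5: [5709/125, 5172/25, 4093/125]
L7 α=1/4: [47877/500, 4429/25, 19029/500]
= [96, 177, 38]


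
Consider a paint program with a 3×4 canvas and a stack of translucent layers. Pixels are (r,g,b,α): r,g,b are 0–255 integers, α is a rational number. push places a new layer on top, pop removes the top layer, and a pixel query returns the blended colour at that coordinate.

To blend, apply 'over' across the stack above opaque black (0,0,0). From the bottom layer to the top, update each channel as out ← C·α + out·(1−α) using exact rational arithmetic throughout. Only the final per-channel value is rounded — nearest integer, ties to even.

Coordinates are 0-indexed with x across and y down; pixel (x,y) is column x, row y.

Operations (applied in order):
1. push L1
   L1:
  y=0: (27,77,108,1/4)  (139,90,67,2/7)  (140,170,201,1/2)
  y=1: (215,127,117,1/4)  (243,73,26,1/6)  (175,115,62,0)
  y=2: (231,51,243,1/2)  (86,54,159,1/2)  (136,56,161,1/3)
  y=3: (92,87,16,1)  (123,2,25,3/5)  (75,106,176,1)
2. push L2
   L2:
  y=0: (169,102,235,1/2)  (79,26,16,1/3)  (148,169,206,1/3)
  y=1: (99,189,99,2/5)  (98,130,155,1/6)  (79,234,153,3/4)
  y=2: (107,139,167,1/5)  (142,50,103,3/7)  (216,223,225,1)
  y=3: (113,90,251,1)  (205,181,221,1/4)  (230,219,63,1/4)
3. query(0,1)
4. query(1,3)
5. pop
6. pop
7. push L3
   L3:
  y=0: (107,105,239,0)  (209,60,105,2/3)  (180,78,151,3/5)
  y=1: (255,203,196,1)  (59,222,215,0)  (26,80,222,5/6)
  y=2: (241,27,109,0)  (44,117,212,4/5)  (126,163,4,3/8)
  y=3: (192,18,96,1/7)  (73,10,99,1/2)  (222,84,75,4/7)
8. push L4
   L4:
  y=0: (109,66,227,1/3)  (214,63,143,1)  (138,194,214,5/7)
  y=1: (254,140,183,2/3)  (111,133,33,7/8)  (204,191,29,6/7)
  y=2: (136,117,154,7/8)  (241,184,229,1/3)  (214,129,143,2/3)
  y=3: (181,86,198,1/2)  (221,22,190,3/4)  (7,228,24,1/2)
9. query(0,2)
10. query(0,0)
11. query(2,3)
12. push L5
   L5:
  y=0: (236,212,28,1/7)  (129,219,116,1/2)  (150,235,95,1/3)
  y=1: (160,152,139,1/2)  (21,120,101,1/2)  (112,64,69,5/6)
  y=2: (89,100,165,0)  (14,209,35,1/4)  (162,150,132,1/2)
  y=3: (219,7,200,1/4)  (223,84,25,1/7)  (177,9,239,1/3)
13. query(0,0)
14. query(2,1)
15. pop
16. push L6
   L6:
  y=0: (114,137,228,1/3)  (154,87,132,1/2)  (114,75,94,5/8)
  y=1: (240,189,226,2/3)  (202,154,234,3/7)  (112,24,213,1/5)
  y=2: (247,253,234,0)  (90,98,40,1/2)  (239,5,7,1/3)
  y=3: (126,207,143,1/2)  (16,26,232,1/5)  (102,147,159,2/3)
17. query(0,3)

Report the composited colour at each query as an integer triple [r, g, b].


(0,1) stack=L1,L2; from [0,0,0]:
L1 α=1/4: [215/4, 127/4, 117/4]
L2 α=2/5: [1437/20, 1893/20, 1143/20]
rounded: [72, 95, 57]

query (1,3) [L1,L2] — begin 0,0,0
L1 α=3/5: [369/5, 6/5, 15]
L2 α=1/4: [533/5, 923/20, 133/2]
= [107, 46, 66]

query (0,2) [L3,L4] — begin 0,0,0
after L3 α=0: [0, 0, 0]
after L4 α=7/8: [119, 819/8, 539/4]
= [119, 102, 135]

(0,0) stack=L3,L4; from [0,0,0]:
+L3 (α=0) → [0, 0, 0]
+L4 (α=1/3) → [109/3, 22, 227/3]
rounded: [36, 22, 76]

(2,3) stack=L3,L4; from [0,0,0]:
after L3 α=4/7: [888/7, 48, 300/7]
after L4 α=1/2: [937/14, 138, 234/7]
= [67, 138, 33]

at x=0,y=0 over L3,L4,L5:
L3 α=0: [0, 0, 0]
L4 α=1/3: [109/3, 22, 227/3]
L5 α=1/7: [454/7, 344/7, 482/7]
rounded: [65, 49, 69]

at x=2,y=1 over L3,L4,L5:
L3 α=5/6: [65/3, 200/3, 185]
L4 α=6/7: [3737/21, 3638/21, 359/7]
L5 α=5/6: [15497/126, 5179/63, 1387/21]
rounded: [123, 82, 66]

(0,3) stack=L3,L4,L6; from [0,0,0]:
after L3 α=1/7: [192/7, 18/7, 96/7]
after L4 α=1/2: [1459/14, 310/7, 741/7]
after L6 α=1/2: [3223/28, 1759/14, 871/7]
→ [115, 126, 124]


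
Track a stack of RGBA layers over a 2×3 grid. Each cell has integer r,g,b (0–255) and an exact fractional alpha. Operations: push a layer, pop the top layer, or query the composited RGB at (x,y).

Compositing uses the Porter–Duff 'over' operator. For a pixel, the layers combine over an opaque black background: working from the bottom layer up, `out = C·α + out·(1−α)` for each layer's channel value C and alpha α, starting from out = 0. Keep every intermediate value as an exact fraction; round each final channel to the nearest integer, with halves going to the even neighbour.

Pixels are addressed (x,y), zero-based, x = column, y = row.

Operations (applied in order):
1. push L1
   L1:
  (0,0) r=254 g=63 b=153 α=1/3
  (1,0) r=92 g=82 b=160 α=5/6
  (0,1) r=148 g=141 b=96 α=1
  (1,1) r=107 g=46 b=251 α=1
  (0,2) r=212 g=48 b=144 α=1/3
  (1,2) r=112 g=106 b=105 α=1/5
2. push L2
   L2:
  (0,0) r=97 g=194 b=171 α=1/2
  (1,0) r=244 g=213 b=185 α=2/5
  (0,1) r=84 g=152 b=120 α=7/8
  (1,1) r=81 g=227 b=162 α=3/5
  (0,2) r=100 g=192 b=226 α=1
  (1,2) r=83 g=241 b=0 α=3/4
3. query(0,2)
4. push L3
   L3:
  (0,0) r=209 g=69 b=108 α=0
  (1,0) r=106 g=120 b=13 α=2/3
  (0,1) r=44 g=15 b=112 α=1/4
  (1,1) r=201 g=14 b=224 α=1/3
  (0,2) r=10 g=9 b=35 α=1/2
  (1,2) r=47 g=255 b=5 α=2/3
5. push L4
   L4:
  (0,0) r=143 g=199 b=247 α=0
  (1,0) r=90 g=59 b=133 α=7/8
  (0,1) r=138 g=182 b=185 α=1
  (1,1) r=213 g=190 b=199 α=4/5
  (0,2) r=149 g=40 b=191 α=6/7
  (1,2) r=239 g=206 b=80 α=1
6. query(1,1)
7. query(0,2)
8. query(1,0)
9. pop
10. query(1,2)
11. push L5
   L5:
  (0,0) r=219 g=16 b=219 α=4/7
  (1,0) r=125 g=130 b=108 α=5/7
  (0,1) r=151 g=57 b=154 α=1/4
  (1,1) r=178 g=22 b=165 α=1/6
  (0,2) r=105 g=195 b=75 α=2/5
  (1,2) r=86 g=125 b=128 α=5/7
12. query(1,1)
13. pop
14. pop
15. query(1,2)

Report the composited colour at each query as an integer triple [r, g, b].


at x=0,y=2 over L1,L2:
L1 α=1/3: [212/3, 16, 48]
L2 α=1: [100, 192, 226]
rounded: [100, 192, 226]

(1,1) stack=L1,L2,L3,L4; from [0,0,0]:
L1 α=1: [107, 46, 251]
L2 α=3/5: [457/5, 773/5, 988/5]
L3 α=1/3: [1919/15, 1616/15, 1032/5]
L4 α=4/5: [14699/75, 13016/75, 5012/25]
→ [196, 174, 200]

(0,2) stack=L1,L2,L3,L4; from [0,0,0]:
+L1 (α=1/3) → [212/3, 16, 48]
+L2 (α=1) → [100, 192, 226]
+L3 (α=1/2) → [55, 201/2, 261/2]
+L4 (α=6/7) → [949/7, 681/14, 2553/14]
rounded: [136, 49, 182]

at x=1,y=0 over L1,L2,L3,L4:
after L1 α=5/6: [230/3, 205/3, 400/3]
after L2 α=2/5: [718/5, 631/5, 154]
after L3 α=2/3: [1778/15, 1831/15, 60]
after L4 α=7/8: [2807/30, 4013/60, 991/8]
= [94, 67, 124]

query (1,2) [L1,L2,L3] — begin 0,0,0
after L1 α=1/5: [112/5, 106/5, 21]
after L2 α=3/4: [1357/20, 3721/20, 21/4]
after L3 α=2/3: [1079/20, 13921/60, 61/12]
→ [54, 232, 5]

at x=1,y=1 over L1,L2,L3,L5:
L1 α=1: [107, 46, 251]
L2 α=3/5: [457/5, 773/5, 988/5]
L3 α=1/3: [1919/15, 1616/15, 1032/5]
L5 α=1/6: [2453/18, 841/9, 399/2]
→ [136, 93, 200]

query (1,2) [L1,L2] — begin 0,0,0
L1 α=1/5: [112/5, 106/5, 21]
L2 α=3/4: [1357/20, 3721/20, 21/4]
→ [68, 186, 5]


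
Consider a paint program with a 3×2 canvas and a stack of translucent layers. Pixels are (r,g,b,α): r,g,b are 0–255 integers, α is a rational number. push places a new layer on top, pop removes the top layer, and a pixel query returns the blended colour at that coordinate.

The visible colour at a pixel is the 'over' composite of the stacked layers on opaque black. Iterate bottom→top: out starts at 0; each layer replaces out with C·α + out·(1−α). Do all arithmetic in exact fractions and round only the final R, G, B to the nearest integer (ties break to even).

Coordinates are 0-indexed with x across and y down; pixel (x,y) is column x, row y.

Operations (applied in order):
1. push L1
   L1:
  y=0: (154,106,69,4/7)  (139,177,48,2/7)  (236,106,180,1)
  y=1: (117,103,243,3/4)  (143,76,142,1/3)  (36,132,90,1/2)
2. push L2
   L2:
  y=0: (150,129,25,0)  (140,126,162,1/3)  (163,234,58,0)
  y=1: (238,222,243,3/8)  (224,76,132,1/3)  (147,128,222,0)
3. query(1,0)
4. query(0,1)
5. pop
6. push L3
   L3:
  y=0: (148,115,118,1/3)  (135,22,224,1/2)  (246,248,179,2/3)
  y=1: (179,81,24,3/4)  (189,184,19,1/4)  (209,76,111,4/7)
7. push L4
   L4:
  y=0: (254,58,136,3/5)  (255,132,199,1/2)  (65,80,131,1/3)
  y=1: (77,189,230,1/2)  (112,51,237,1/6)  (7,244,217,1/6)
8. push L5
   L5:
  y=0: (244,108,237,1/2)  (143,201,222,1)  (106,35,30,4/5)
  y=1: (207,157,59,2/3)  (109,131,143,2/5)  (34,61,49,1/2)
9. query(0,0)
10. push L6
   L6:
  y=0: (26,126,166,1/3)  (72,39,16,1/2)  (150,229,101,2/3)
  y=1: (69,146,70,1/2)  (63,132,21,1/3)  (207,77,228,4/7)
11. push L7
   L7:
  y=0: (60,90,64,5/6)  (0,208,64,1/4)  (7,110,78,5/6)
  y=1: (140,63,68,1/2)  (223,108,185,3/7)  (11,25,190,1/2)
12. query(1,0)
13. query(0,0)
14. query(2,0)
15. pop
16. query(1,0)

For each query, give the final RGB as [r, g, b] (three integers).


query (1,0) [L1,L2] — begin 0,0,0
after L1 α=2/7: [278/7, 354/7, 96/7]
after L2 α=1/3: [512/7, 530/7, 442/7]
→ [73, 76, 63]

(0,1) stack=L1,L2; from [0,0,0]:
+L1 (α=3/4) → [351/4, 309/4, 729/4]
+L2 (α=3/8) → [4611/32, 4209/32, 6561/32]
rounded: [144, 132, 205]

at x=0,y=0 over L1,L3,L4,L5:
+L1 (α=4/7) → [88, 424/7, 276/7]
+L3 (α=1/3) → [108, 551/7, 1378/21]
+L4 (α=3/5) → [978/5, 464/7, 11324/105]
+L5 (α=1/2) → [1099/5, 610/7, 36209/210]
rounded: [220, 87, 172]

query (1,0) [L1,L3,L4,L5,L6,L7] — begin 0,0,0
L1 α=2/7: [278/7, 354/7, 96/7]
L3 α=1/2: [1223/14, 254/7, 832/7]
L4 α=1/2: [4793/28, 589/7, 2225/14]
L5 α=1: [143, 201, 222]
L6 α=1/2: [215/2, 120, 119]
L7 α=1/4: [645/8, 142, 421/4]
rounded: [81, 142, 105]

at x=0,y=0 over L1,L3,L4,L5,L6,L7:
+L1 (α=4/7) → [88, 424/7, 276/7]
+L3 (α=1/3) → [108, 551/7, 1378/21]
+L4 (α=3/5) → [978/5, 464/7, 11324/105]
+L5 (α=1/2) → [1099/5, 610/7, 36209/210]
+L6 (α=1/3) → [776/5, 2102/21, 53639/315]
+L7 (α=5/6) → [1138/15, 5776/63, 154439/1890]
→ [76, 92, 82]

(2,0) stack=L1,L3,L4,L5,L6,L7; from [0,0,0]:
+L1 (α=1) → [236, 106, 180]
+L3 (α=2/3) → [728/3, 602/3, 538/3]
+L4 (α=1/3) → [1651/9, 1444/9, 1469/9]
+L5 (α=4/5) → [5467/45, 2704/45, 2549/45]
+L6 (α=2/3) → [18967/135, 23314/135, 11639/135]
+L7 (α=5/6) → [11846/405, 48782/405, 64289/810]
rounded: [29, 120, 79]

query (1,0) [L1,L3,L4,L5,L6] — begin 0,0,0
after L1 α=2/7: [278/7, 354/7, 96/7]
after L3 α=1/2: [1223/14, 254/7, 832/7]
after L4 α=1/2: [4793/28, 589/7, 2225/14]
after L5 α=1: [143, 201, 222]
after L6 α=1/2: [215/2, 120, 119]
rounded: [108, 120, 119]


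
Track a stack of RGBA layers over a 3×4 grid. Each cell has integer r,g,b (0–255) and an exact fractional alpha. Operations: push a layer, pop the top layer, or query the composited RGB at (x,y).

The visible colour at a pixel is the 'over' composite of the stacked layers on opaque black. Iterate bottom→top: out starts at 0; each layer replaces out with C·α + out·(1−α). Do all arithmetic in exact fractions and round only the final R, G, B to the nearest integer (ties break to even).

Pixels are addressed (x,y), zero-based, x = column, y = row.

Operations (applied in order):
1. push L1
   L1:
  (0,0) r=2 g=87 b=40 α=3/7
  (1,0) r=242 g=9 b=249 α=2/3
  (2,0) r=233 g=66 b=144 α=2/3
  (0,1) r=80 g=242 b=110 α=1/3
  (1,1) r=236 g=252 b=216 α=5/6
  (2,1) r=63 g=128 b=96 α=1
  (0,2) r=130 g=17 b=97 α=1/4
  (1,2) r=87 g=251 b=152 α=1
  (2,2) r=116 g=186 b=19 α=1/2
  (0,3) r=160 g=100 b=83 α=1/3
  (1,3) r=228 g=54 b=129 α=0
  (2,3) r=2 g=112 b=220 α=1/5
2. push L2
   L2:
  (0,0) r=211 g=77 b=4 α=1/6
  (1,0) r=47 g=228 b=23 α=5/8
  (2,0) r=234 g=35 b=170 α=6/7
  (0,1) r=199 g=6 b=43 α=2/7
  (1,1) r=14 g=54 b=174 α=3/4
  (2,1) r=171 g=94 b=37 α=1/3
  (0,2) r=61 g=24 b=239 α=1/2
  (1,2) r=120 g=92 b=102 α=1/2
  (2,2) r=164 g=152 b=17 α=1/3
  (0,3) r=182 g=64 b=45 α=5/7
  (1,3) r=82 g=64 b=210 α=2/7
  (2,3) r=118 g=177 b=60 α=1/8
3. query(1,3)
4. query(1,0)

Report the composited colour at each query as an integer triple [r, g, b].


(1,3) stack=L1,L2; from [0,0,0]:
L1 α=0: [0, 0, 0]
L2 α=2/7: [164/7, 128/7, 60]
→ [23, 18, 60]

(1,0) stack=L1,L2; from [0,0,0]:
+L1 (α=2/3) → [484/3, 6, 166]
+L2 (α=5/8) → [719/8, 579/4, 613/8]
rounded: [90, 145, 77]


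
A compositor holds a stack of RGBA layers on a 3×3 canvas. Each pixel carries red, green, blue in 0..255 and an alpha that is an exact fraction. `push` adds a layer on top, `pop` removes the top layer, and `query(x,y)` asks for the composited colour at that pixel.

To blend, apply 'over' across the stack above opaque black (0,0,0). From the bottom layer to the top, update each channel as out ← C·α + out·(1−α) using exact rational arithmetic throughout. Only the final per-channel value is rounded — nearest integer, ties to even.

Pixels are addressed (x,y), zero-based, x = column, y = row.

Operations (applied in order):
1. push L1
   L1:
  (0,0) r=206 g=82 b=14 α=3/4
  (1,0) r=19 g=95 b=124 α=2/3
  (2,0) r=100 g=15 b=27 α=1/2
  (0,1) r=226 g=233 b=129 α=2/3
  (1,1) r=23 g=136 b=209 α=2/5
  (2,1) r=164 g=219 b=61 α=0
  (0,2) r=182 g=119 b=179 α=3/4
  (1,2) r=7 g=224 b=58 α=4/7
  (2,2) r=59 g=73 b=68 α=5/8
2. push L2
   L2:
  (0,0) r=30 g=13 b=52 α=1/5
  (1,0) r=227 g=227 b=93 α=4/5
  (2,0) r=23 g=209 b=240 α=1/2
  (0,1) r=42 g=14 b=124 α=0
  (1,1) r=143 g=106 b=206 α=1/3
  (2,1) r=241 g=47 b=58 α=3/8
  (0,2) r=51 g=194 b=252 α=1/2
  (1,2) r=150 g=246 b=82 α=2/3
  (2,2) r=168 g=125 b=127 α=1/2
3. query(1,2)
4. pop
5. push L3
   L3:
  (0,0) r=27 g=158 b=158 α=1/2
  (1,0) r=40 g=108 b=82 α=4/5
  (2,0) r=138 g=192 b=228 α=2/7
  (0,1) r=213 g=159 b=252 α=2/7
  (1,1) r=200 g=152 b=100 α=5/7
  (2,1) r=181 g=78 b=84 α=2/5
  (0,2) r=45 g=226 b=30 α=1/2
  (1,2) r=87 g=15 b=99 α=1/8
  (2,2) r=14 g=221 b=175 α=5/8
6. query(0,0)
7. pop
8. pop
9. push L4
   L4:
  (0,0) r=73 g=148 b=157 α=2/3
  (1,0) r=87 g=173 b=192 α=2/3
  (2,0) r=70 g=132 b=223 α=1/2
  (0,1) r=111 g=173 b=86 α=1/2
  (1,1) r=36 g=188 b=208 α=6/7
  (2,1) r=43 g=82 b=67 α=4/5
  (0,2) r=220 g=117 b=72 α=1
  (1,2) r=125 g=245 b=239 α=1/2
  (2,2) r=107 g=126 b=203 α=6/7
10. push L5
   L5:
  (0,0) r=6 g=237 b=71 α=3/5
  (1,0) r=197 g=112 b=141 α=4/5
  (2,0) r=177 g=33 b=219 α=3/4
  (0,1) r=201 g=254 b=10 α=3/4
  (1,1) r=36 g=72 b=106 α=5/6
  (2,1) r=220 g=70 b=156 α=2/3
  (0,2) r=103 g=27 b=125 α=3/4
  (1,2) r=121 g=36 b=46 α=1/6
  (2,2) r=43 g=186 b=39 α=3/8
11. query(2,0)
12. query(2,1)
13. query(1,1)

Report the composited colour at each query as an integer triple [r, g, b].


query (1,2) [L1,L2] — begin 0,0,0
L1 α=4/7: [4, 128, 232/7]
L2 α=2/3: [304/3, 620/3, 460/7]
→ [101, 207, 66]

query (0,0) [L1,L3] — begin 0,0,0
after L1 α=3/4: [309/2, 123/2, 21/2]
after L3 α=1/2: [363/4, 439/4, 337/4]
→ [91, 110, 84]

query (2,0) [L4,L5] — begin 0,0,0
+L4 (α=1/2) → [35, 66, 223/2]
+L5 (α=3/4) → [283/2, 165/4, 1537/8]
rounded: [142, 41, 192]

(2,1) stack=L4,L5; from [0,0,0]:
+L4 (α=4/5) → [172/5, 328/5, 268/5]
+L5 (α=2/3) → [2372/15, 1028/15, 1828/15]
= [158, 69, 122]

query (1,1) [L4,L5] — begin 0,0,0
after L4 α=6/7: [216/7, 1128/7, 1248/7]
after L5 α=5/6: [246/7, 608/7, 2479/21]
→ [35, 87, 118]


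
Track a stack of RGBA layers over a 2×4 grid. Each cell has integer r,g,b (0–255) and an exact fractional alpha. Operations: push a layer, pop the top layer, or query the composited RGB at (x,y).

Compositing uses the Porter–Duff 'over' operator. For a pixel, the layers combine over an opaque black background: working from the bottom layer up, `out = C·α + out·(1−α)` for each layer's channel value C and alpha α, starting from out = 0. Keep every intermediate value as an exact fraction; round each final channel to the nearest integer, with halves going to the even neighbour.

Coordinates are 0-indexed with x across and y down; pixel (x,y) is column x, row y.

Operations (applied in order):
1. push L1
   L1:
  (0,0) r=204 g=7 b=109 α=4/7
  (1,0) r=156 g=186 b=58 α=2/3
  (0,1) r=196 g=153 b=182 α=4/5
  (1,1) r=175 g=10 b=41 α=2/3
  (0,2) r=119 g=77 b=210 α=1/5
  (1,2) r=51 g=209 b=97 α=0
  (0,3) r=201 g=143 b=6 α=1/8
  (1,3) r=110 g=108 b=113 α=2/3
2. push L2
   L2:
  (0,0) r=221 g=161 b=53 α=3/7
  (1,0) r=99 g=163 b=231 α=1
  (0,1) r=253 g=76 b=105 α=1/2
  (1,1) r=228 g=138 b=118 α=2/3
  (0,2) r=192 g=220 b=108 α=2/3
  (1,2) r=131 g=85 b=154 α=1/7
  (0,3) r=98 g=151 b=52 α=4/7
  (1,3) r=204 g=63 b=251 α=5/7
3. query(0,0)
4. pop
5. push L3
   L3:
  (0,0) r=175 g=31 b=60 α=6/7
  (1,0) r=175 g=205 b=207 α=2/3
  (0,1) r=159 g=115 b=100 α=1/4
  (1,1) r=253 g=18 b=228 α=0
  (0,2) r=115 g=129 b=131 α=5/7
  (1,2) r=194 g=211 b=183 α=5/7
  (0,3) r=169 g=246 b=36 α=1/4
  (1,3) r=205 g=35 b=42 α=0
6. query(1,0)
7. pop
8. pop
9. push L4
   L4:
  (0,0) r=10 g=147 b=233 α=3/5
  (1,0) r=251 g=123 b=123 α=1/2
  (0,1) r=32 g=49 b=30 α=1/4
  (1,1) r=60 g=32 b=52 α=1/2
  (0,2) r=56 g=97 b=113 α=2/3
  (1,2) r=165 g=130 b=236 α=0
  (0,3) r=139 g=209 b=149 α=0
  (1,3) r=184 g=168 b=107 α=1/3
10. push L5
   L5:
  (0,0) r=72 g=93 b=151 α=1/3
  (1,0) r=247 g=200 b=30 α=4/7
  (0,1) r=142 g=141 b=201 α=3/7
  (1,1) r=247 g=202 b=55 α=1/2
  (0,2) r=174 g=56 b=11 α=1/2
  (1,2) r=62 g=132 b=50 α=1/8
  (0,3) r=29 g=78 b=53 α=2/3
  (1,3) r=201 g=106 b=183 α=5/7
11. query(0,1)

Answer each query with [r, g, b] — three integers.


at x=0,y=0 over L1,L2:
after L1 α=4/7: [816/7, 4, 436/7]
after L2 α=3/7: [7905/49, 499/7, 2857/49]
rounded: [161, 71, 58]

(1,0) stack=L1,L3; from [0,0,0]:
+L1 (α=2/3) → [104, 124, 116/3]
+L3 (α=2/3) → [454/3, 178, 1358/9]
→ [151, 178, 151]

at x=0,y=1 over L4,L5:
+L4 (α=1/4) → [8, 49/4, 15/2]
+L5 (α=3/7) → [458/7, 472/7, 633/7]
= [65, 67, 90]


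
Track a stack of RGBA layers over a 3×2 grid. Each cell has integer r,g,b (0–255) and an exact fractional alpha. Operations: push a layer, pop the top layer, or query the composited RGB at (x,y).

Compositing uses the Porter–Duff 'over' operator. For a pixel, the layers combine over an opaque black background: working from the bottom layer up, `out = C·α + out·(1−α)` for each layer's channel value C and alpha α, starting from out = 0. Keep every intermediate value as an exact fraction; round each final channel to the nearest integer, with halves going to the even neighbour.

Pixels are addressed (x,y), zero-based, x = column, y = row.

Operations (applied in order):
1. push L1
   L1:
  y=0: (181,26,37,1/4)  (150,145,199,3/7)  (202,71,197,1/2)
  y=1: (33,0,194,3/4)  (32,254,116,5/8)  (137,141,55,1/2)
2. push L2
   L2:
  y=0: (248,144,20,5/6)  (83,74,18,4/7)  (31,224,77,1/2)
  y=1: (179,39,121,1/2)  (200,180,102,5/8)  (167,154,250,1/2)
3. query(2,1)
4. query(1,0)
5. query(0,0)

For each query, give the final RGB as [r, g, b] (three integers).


query (2,1) [L1,L2] — begin 0,0,0
after L1 α=1/2: [137/2, 141/2, 55/2]
after L2 α=1/2: [471/4, 449/4, 555/4]
→ [118, 112, 139]

query (1,0) [L1,L2] — begin 0,0,0
after L1 α=3/7: [450/7, 435/7, 597/7]
after L2 α=4/7: [3674/49, 3377/49, 2295/49]
= [75, 69, 47]

at x=0,y=0 over L1,L2:
after L1 α=1/4: [181/4, 13/2, 37/4]
after L2 α=5/6: [5141/24, 1453/12, 437/24]
rounded: [214, 121, 18]


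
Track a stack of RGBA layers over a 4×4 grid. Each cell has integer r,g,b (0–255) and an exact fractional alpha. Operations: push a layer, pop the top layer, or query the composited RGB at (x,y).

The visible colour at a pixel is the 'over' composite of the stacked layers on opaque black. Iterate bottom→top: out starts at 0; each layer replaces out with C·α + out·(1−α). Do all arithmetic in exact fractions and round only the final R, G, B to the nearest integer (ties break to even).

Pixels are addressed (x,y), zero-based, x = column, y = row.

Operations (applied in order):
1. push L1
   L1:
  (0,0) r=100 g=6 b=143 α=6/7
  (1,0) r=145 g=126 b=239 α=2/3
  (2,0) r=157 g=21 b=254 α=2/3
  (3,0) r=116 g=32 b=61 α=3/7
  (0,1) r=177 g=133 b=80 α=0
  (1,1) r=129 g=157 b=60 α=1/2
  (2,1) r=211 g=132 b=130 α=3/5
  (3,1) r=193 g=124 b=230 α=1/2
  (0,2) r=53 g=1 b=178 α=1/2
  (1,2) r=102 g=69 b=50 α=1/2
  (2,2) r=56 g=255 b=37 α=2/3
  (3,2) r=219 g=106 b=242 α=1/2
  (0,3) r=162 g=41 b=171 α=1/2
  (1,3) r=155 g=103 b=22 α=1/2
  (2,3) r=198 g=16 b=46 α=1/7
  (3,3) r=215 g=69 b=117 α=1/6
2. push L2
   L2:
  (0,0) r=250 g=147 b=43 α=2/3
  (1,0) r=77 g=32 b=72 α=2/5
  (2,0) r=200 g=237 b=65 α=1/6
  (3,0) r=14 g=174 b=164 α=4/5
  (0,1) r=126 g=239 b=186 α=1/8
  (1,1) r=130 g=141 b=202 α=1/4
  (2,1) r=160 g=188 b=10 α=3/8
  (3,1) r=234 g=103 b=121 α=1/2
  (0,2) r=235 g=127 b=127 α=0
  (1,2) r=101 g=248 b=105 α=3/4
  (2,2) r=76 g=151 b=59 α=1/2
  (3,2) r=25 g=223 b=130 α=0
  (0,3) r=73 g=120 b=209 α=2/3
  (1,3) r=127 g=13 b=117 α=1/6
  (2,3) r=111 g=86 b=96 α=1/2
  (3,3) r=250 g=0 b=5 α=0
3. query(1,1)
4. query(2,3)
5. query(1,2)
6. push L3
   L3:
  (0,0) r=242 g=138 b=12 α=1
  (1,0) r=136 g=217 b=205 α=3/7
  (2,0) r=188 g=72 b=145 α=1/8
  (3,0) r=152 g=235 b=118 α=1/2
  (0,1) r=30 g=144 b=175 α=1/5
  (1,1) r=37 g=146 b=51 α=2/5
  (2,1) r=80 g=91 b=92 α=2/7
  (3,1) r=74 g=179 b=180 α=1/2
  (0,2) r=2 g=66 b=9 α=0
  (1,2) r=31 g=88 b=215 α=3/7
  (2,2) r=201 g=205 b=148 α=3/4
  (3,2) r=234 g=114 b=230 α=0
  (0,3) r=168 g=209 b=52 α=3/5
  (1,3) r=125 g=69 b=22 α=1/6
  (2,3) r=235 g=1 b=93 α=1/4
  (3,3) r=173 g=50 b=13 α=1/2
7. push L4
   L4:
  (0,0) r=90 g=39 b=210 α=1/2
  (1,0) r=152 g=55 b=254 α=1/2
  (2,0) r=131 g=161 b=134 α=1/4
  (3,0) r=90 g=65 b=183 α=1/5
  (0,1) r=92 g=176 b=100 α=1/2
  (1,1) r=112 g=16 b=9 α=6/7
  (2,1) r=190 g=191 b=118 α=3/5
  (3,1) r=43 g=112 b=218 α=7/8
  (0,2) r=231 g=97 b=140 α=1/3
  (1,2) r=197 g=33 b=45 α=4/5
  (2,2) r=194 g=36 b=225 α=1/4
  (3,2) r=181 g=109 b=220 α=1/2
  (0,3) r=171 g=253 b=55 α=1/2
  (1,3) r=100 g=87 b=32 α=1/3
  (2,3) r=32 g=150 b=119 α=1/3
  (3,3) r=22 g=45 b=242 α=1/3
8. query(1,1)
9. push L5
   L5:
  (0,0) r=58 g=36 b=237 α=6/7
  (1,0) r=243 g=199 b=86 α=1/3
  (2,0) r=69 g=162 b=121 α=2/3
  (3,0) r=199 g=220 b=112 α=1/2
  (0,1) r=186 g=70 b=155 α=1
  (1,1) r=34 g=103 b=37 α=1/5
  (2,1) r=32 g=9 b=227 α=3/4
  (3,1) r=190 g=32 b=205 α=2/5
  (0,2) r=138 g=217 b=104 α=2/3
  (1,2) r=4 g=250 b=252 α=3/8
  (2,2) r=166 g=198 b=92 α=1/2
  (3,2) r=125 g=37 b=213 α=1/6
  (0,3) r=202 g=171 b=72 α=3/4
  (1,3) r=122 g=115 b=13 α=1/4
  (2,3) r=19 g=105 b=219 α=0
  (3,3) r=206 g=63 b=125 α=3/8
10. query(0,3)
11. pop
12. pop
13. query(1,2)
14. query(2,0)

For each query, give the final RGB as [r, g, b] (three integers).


query (1,1) [L1,L2] — begin 0,0,0
+L1 (α=1/2) → [129/2, 157/2, 30]
+L2 (α=1/4) → [647/8, 753/8, 73]
rounded: [81, 94, 73]

query (2,3) [L1,L2] — begin 0,0,0
L1 α=1/7: [198/7, 16/7, 46/7]
L2 α=1/2: [975/14, 309/7, 359/7]
rounded: [70, 44, 51]

query (1,2) [L1,L2] — begin 0,0,0
L1 α=1/2: [51, 69/2, 25]
L2 α=3/4: [177/2, 1557/8, 85]
= [88, 195, 85]

at x=1,y=1 over L1,L2,L3,L4:
after L1 α=1/2: [129/2, 157/2, 30]
after L2 α=1/4: [647/8, 753/8, 73]
after L3 α=2/5: [2533/40, 919/8, 321/5]
after L4 α=6/7: [29413/280, 241/8, 591/35]
→ [105, 30, 17]

query (0,3) [L1,L2,L3,L4,L5] — begin 0,0,0
+L1 (α=1/2) → [81, 41/2, 171/2]
+L2 (α=2/3) → [227/3, 521/6, 1007/6]
+L3 (α=3/5) → [1966/15, 2402/15, 295/3]
+L4 (α=1/2) → [4531/30, 6197/30, 230/3]
+L5 (α=3/4) → [22711/120, 21587/120, 439/6]
rounded: [189, 180, 73]

query (1,2) [L1,L2,L3] — begin 0,0,0
L1 α=1/2: [51, 69/2, 25]
L2 α=3/4: [177/2, 1557/8, 85]
L3 α=3/7: [447/7, 2085/14, 985/7]
= [64, 149, 141]

at x=2,y=0 over L1,L2,L3:
+L1 (α=2/3) → [314/3, 14, 508/3]
+L2 (α=1/6) → [1085/9, 307/6, 2735/18]
+L3 (α=1/8) → [9287/72, 2581/48, 21755/144]
rounded: [129, 54, 151]
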